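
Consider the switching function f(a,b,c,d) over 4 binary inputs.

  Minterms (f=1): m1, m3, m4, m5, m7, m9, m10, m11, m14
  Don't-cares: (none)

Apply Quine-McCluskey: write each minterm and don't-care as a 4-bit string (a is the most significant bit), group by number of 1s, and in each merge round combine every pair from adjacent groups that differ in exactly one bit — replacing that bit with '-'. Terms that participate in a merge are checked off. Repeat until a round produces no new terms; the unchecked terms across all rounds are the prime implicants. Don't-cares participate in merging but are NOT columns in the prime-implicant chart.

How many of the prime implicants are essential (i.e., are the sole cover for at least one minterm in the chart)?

4

size-2^0 implicants → 0001(✓)  0011(✓)  0100(✓)  0101(✓)  0111(✓)  1001(✓)  1010(✓)  1011(✓)  1110(✓)
size-2^1 implicants → -001(✓)  -011(✓)  0-01(✓)  0-11(✓)  00-1(✓)  01-1(✓)  010-  1-10  10-1(✓)  101-
size-2^2 implicants → -0-1  0--1
Unchecked terms (primes): -0-1, 0--1, 010-, 1-10, 101-
Minterm coverage:
  m1 ⊆ -0-1,0--1
  m3 ⊆ -0-1,0--1
  m4 ⊆ 010- [E]
  m5 ⊆ 0--1,010-
  m7 ⊆ 0--1 [E]
  m9 ⊆ -0-1 [E]
  m10 ⊆ 1-10,101-
  m11 ⊆ -0-1,101-
  m14 ⊆ 1-10 [E]
E = {-0-1, 0--1, 010-, 1-10}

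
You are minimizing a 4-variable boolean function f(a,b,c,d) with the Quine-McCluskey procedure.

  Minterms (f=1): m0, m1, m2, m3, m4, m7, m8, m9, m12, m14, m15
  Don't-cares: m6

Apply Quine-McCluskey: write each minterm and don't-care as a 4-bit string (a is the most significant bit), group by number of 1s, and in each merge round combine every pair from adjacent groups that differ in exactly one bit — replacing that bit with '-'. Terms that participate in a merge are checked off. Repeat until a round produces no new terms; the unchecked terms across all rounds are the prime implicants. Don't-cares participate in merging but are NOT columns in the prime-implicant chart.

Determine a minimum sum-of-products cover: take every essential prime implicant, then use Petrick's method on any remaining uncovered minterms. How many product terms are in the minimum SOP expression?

size-2^0 implicants → 0000(✓)  0001(✓)  0010(✓)  0011(✓)  0100(✓)  0110(✓)  0111(✓)  1000(✓)  1001(✓)  1100(✓)  1110(✓)  1111(✓)
size-2^1 implicants → -000(✓)  -001(✓)  -100(✓)  -110(✓)  -111(✓)  0-00(✓)  0-10(✓)  0-11(✓)  00-0(✓)  00-1(✓)  000-(✓)  001-(✓)  01-0(✓)  011-(✓)  1-00(✓)  100-(✓)  11-0(✓)  111-(✓)
size-2^2 implicants → --00  -00-  -1-0  -11-  0--0  0-1-  00--
Unchecked terms (primes): --00, -00-, -1-0, -11-, 0--0, 0-1-, 00--
Minterm coverage:
  m0 ⊆ --00,-00-,0--0,00--
  m1 ⊆ -00-,00--
  m2 ⊆ 0--0,0-1-,00--
  m3 ⊆ 0-1-,00--
  m4 ⊆ --00,-1-0,0--0
  m7 ⊆ -11-,0-1-
  m8 ⊆ --00,-00-
  m9 ⊆ -00- [E]
  m12 ⊆ --00,-1-0
  m14 ⊆ -1-0,-11-
  m15 ⊆ -11- [E]
E = {-00-, -11-}
Petrick residual → --00, 0-1-
Cover = c'd' + b'c' + bc + a'c  |cover|=4

4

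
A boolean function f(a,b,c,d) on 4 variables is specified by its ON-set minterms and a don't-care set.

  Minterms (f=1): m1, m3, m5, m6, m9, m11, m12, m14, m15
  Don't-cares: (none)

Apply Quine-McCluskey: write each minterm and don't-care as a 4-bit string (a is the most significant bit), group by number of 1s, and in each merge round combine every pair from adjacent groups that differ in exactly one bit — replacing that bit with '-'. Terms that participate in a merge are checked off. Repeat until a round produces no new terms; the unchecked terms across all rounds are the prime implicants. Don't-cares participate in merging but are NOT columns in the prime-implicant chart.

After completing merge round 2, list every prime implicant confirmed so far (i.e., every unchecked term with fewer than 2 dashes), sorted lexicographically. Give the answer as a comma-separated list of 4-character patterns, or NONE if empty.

Round 0: 0001✓ 0011✓ 0101✓ 0110✓ 1001✓ 1011✓ 1100✓ 1110✓ 1111✓
Round 1: -001✓ -011✓ -110 0-01 00-1✓ 1-11 10-1✓ 11-0 111-
Round 2: -0-1
PIs = {-0-1, -110, 0-01, 1-11, 11-0, 111-}

-110, 0-01, 1-11, 11-0, 111-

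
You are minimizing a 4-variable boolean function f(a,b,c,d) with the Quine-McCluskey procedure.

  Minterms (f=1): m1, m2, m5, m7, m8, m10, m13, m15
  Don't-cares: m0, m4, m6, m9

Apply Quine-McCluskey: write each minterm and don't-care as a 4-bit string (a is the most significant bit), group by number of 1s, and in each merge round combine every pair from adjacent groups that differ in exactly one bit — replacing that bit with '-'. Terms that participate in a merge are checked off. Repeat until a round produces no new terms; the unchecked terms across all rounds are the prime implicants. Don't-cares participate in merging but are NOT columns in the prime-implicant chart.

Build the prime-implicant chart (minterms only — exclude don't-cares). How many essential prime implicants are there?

[col 0] 0000*, 0001*, 0010*, 0100*, 0101*, 0110*, 0111*, 1000*, 1001*, 1010*, 1101*, 1111*
[col 1] -000*, -001*, -010*, -101*, -111*, 0-00*, 0-01*, 0-10*, 00-0*, 000-*, 01-0*, 01-1*, 010-*, 011-*, 1-01*, 10-0*, 100-*, 11-1*
[col 2] --01, -0-0, -00-, -1-1, 0--0, 0-0-, 01--
Prime implicants: --01, -0-0, -00-, -1-1, 0--0, 0-0-, 01--
PI chart (minterm → PIs covering it):
  1 | --01,-00-,0-0-
  2 | -0-0,0--0
  5 | --01,-1-1,0-0-,01--
  7 | -1-1,01--
  8 | -0-0,-00-
  10 | -0-0  (sole → essential)
  13 | --01,-1-1
  15 | -1-1  (sole → essential)
Essential prime implicants: -0-0, -1-1

2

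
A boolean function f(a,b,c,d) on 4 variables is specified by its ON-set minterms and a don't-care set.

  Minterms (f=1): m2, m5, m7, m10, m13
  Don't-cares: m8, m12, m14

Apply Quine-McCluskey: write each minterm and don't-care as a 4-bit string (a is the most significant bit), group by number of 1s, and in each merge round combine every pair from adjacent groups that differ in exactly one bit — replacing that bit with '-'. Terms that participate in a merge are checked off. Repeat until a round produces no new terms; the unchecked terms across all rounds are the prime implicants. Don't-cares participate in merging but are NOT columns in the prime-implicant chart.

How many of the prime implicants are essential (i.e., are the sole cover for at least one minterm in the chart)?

2

Round 0: 0010✓ 0101✓ 0111✓ 1000✓ 1010✓ 1100✓ 1101✓ 1110✓
Round 1: -010 -101 01-1 1-00✓ 1-10✓ 10-0✓ 11-0✓ 110-
Round 2: 1--0
PIs = {-010, -101, 01-1, 1--0, 110-}
Coverage chart:
  m2: -010 ←essential
  m5: -101,01-1
  m7: 01-1 ←essential
  m10: -010,1--0
  m13: -101,110-
Essential: -010, 01-1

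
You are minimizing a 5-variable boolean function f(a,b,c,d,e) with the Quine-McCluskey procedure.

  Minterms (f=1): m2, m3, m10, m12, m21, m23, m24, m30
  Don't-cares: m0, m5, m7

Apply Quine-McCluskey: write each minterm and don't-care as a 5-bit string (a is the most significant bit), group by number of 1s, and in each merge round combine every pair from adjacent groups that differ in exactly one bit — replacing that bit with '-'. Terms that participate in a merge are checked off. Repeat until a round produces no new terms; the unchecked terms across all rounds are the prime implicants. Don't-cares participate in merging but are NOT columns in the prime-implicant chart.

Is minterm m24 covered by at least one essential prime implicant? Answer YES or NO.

YES

Round 0: 00000✓ 00010✓ 00011✓ 00101✓ 00111✓ 01010✓ 01100 10101✓ 10111✓ 11000 11110
Round 1: -0101✓ -0111✓ 0-010 00-11 000-0 0001- 001-1✓ 101-1✓
Round 2: -01-1
PIs = {-01-1, 0-010, 00-11, 000-0, 0001-, 01100, 11000, 11110}
Coverage chart:
  m2: 0-010,000-0,0001-
  m3: 00-11,0001-
  m10: 0-010 ←essential
  m12: 01100 ←essential
  m21: -01-1 ←essential
  m23: -01-1 ←essential
  m24: 11000 ←essential
  m30: 11110 ←essential
Essential: -01-1, 0-010, 01100, 11000, 11110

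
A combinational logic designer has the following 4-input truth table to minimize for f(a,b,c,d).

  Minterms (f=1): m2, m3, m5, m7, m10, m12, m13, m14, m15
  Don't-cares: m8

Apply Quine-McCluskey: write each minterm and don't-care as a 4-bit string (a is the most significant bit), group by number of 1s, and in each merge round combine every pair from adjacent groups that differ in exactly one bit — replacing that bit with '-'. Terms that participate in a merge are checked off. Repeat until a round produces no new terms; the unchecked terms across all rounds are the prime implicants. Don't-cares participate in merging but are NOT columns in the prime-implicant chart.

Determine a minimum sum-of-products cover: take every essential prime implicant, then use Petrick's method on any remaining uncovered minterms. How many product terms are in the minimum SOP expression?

Round 0: 0010✓ 0011✓ 0101✓ 0111✓ 1000✓ 1010✓ 1100✓ 1101✓ 1110✓ 1111✓
Round 1: -010 -101✓ -111✓ 0-11 001- 01-1✓ 1-00✓ 1-10✓ 10-0✓ 11-0✓ 11-1✓ 110-✓ 111-✓
Round 2: -1-1 1--0 11--
PIs = {-010, -1-1, 0-11, 001-, 1--0, 11--}
Coverage chart:
  m2: -010,001-
  m3: 0-11,001-
  m5: -1-1 ←essential
  m7: -1-1,0-11
  m10: -010,1--0
  m12: 1--0,11--
  m13: -1-1,11--
  m14: 1--0,11--
  m15: -1-1,11--
Essential: -1-1
Petrick residual → 001-, 1--0
Min cover (3 terms): bd + a'b'c + ad'

3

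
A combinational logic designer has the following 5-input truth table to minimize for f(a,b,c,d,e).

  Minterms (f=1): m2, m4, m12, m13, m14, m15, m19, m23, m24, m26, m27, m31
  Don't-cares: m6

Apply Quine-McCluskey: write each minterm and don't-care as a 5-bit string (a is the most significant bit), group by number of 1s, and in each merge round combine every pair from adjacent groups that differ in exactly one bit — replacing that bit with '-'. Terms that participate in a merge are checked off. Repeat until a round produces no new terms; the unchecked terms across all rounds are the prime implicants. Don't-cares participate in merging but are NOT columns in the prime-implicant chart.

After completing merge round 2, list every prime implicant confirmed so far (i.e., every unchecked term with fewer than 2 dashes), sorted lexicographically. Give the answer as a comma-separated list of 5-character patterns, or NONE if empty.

-1111, 00-10, 110-0, 1101-

Round 0: 00010✓ 00100✓ 00110✓ 01100✓ 01101✓ 01110✓ 01111✓ 10011✓ 10111✓ 11000✓ 11010✓ 11011✓ 11111✓
Round 1: -1111 0-100✓ 0-110✓ 00-10 001-0✓ 011-0✓ 011-1✓ 0110-✓ 0111-✓ 1-011✓ 1-111✓ 10-11✓ 11-11✓ 110-0 1101-
Round 2: 0-1-0 011-- 1--11
PIs = {-1111, 0-1-0, 00-10, 011--, 1--11, 110-0, 1101-}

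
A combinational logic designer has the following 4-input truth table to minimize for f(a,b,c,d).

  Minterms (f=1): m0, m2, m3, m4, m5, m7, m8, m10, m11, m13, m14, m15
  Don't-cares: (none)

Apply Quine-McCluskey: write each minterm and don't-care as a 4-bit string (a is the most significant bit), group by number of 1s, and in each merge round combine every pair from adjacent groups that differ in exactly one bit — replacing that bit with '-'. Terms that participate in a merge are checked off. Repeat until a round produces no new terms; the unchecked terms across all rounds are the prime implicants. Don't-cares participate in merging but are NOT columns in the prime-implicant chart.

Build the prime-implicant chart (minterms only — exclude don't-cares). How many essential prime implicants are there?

Round 0: 0000✓ 0010✓ 0011✓ 0100✓ 0101✓ 0111✓ 1000✓ 1010✓ 1011✓ 1101✓ 1110✓ 1111✓
Round 1: -000✓ -010✓ -011✓ -101✓ -111✓ 0-00 0-11✓ 00-0✓ 001-✓ 01-1✓ 010- 1-10✓ 1-11✓ 10-0✓ 101-✓ 11-1✓ 111-✓
Round 2: --11 -0-0 -01- -1-1 1-1-
PIs = {--11, -0-0, -01-, -1-1, 0-00, 010-, 1-1-}
Coverage chart:
  m0: -0-0,0-00
  m2: -0-0,-01-
  m3: --11,-01-
  m4: 0-00,010-
  m5: -1-1,010-
  m7: --11,-1-1
  m8: -0-0 ←essential
  m10: -0-0,-01-,1-1-
  m11: --11,-01-,1-1-
  m13: -1-1 ←essential
  m14: 1-1- ←essential
  m15: --11,-1-1,1-1-
Essential: -0-0, -1-1, 1-1-

3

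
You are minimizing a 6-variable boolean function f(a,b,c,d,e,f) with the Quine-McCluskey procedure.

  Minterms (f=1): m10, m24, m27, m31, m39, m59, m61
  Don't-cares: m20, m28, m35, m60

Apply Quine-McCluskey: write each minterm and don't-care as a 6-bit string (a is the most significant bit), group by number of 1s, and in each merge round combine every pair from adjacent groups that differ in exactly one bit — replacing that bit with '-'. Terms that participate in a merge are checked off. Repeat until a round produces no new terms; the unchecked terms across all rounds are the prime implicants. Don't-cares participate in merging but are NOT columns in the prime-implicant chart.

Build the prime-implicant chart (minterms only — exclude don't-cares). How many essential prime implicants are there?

size-2^0 implicants → 001010  010100(✓)  011000(✓)  011011(✓)  011100(✓)  011111(✓)  100011(✓)  100111(✓)  111011(✓)  111100(✓)  111101(✓)
size-2^1 implicants → -11011  -11100  01-100  011-00  011-11  100-11  11110-
Unchecked terms (primes): -11011, -11100, 001010, 01-100, 011-00, 011-11, 100-11, 11110-
Minterm coverage:
  m10 ⊆ 001010 [E]
  m24 ⊆ 011-00 [E]
  m27 ⊆ -11011,011-11
  m31 ⊆ 011-11 [E]
  m39 ⊆ 100-11 [E]
  m59 ⊆ -11011 [E]
  m61 ⊆ 11110- [E]
E = {-11011, 001010, 011-00, 011-11, 100-11, 11110-}

6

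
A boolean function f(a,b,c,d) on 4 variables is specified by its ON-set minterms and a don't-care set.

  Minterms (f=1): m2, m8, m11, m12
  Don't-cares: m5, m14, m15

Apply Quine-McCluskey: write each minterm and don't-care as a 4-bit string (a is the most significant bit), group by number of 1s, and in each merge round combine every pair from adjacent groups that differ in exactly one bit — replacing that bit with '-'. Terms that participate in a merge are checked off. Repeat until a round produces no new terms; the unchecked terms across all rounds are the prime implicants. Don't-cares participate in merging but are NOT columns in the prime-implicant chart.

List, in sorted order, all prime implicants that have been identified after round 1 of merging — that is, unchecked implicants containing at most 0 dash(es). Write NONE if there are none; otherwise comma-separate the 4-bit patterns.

Round 0: 0010 0101 1000✓ 1011✓ 1100✓ 1110✓ 1111✓
Round 1: 1-00 1-11 11-0 111-
PIs = {0010, 0101, 1-00, 1-11, 11-0, 111-}

0010, 0101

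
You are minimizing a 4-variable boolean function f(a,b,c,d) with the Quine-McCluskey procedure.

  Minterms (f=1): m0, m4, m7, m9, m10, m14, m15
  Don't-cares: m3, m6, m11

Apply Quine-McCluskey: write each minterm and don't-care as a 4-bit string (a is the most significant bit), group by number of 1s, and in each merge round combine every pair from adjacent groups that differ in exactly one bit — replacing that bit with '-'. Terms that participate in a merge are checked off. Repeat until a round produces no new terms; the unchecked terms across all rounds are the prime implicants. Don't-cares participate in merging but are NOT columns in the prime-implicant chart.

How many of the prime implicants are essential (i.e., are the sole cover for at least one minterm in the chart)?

3

[col 0] 0000*, 0011*, 0100*, 0110*, 0111*, 1001*, 1010*, 1011*, 1110*, 1111*
[col 1] -011*, -110*, -111*, 0-00, 0-11*, 01-0, 011-*, 1-10*, 1-11*, 10-1, 101-*, 111-*
[col 2] --11, -11-, 1-1-
Prime implicants: --11, -11-, 0-00, 01-0, 1-1-, 10-1
PI chart (minterm → PIs covering it):
  0 | 0-00  (sole → essential)
  4 | 0-00,01-0
  7 | --11,-11-
  9 | 10-1  (sole → essential)
  10 | 1-1-  (sole → essential)
  14 | -11-,1-1-
  15 | --11,-11-,1-1-
Essential prime implicants: 0-00, 1-1-, 10-1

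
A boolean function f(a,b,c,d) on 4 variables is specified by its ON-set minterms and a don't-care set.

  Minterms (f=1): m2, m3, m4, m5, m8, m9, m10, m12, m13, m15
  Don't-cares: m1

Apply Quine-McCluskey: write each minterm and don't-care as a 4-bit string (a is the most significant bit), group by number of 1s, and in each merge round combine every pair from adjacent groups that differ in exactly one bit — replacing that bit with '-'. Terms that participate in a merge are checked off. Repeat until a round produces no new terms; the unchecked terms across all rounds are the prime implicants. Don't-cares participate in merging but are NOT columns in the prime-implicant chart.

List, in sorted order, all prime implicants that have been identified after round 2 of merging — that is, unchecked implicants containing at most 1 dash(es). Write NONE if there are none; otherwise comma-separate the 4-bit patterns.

[col 0] 0001*, 0010*, 0011*, 0100*, 0101*, 1000*, 1001*, 1010*, 1100*, 1101*, 1111*
[col 1] -001*, -010, -100*, -101*, 0-01*, 00-1, 001-, 010-*, 1-00*, 1-01*, 10-0, 100-*, 11-1, 110-*
[col 2] --01, -10-, 1-0-
Prime implicants: --01, -010, -10-, 00-1, 001-, 1-0-, 10-0, 11-1

-010, 00-1, 001-, 10-0, 11-1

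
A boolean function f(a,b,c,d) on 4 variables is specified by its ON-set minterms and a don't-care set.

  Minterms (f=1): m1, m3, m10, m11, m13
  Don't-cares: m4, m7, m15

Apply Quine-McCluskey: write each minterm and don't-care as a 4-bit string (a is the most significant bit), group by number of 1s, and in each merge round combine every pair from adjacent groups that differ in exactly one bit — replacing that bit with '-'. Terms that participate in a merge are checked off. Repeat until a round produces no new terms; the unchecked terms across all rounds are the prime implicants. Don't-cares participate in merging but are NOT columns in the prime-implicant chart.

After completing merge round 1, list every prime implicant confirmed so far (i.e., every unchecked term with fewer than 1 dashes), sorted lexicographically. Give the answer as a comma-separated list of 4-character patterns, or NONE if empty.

0100

[col 0] 0001*, 0011*, 0100, 0111*, 1010*, 1011*, 1101*, 1111*
[col 1] -011*, -111*, 0-11*, 00-1, 1-11*, 101-, 11-1
[col 2] --11
Prime implicants: --11, 00-1, 0100, 101-, 11-1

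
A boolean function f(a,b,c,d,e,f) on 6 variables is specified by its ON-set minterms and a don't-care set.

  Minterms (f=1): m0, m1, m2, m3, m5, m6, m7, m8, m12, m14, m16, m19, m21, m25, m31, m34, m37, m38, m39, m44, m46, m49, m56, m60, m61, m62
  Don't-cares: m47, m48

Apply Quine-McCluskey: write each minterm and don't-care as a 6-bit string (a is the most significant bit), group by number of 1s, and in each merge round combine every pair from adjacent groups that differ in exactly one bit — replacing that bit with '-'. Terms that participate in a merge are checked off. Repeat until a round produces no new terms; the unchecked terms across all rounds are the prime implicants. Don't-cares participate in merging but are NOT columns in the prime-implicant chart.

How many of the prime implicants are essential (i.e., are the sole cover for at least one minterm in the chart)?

[col 0] 000000*, 000001*, 000010*, 000011*, 000101*, 000110*, 000111*, 001000*, 001100*, 001110*, 010000*, 010011*, 010101*, 011001, 011111, 100010*, 100101*, 100110*, 100111*, 101100*, 101110*, 101111*, 110000*, 110001*, 111000*, 111100*, 111101*, 111110*
[col 1] -00010*, -00101*, -00110*, -00111*, -01100*, -01110*, -10000, 0-0000, 0-0011, 0-0101, 00-000, 00-110*, 000-01*, 000-10*, 000-11*, 0000-0*, 0000-1*, 00000-*, 00001-*, 0001-1*, 00011-*, 001-00, 0011-0*, 1-1100*, 1-1110*, 10-110*, 10-111*, 100-10*, 1001-1*, 10011-*, 1011-0*, 10111-*, 11-000, 11000-, 111-00, 1111-0*, 11110-
[col 2] -0-110, -00-10, -001-1, -0011-, -011-0, 000--1, 000-1-, 0000--, 1-11-0, 10-11-
Prime implicants: -0-110, -00-10, -001-1, -0011-, -011-0, -10000, 0-0000, 0-0011, 0-0101, 00-000, 000--1, 000-1-, 0000--, 001-00, 011001, 011111, 1-11-0, 10-11-, 11-000, 11000-, 111-00, 11110-
PI chart (minterm → PIs covering it):
  0 | 0-0000,00-000,0000--
  1 | 000--1,0000--
  2 | -00-10,000-1-,0000--
  3 | 0-0011,000--1,000-1-,0000--
  5 | -001-1,0-0101,000--1
  6 | -0-110,-00-10,-0011-,000-1-
  7 | -001-1,-0011-,000--1,000-1-
  8 | 00-000,001-00
  12 | -011-0,001-00
  14 | -0-110,-011-0
  16 | -10000,0-0000
  19 | 0-0011  (sole → essential)
  21 | 0-0101  (sole → essential)
  25 | 011001  (sole → essential)
  31 | 011111  (sole → essential)
  34 | -00-10  (sole → essential)
  37 | -001-1  (sole → essential)
  38 | -0-110,-00-10,-0011-,10-11-
  39 | -001-1,-0011-,10-11-
  44 | -011-0,1-11-0
  46 | -0-110,-011-0,1-11-0,10-11-
  49 | 11000-  (sole → essential)
  56 | 11-000,111-00
  60 | 1-11-0,111-00,11110-
  61 | 11110-  (sole → essential)
  62 | 1-11-0  (sole → essential)
Essential prime implicants: -00-10, -001-1, 0-0011, 0-0101, 011001, 011111, 1-11-0, 11000-, 11110-

9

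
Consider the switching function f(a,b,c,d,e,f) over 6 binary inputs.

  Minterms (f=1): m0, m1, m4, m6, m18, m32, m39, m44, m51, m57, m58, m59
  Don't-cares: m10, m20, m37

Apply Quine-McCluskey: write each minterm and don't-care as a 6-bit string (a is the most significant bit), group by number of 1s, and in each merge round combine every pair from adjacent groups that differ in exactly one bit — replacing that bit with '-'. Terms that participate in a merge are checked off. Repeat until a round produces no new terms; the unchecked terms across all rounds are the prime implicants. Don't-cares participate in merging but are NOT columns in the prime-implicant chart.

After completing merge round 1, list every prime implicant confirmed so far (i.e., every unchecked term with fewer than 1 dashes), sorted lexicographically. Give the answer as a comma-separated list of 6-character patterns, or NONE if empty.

001010, 010010, 101100

Round 0: 000000✓ 000001✓ 000100✓ 000110✓ 001010 010010 010100✓ 100000✓ 100101✓ 100111✓ 101100 110011✓ 111001✓ 111010✓ 111011✓
Round 1: -00000 0-0100 000-00 00000- 0001-0 1001-1 11-011 1110-1 11101-
PIs = {-00000, 0-0100, 000-00, 00000-, 0001-0, 001010, 010010, 1001-1, 101100, 11-011, 1110-1, 11101-}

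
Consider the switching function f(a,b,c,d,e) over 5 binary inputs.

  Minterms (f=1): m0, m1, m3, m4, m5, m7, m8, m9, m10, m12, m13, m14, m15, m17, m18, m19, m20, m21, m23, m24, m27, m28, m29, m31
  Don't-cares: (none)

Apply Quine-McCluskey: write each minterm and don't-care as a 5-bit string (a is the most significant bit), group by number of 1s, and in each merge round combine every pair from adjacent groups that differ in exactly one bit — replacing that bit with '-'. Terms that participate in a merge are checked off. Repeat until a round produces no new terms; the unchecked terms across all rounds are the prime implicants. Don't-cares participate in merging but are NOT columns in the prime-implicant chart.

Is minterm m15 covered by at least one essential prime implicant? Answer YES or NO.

NO

size-2^0 implicants → 00000(✓)  00001(✓)  00011(✓)  00100(✓)  00101(✓)  00111(✓)  01000(✓)  01001(✓)  01010(✓)  01100(✓)  01101(✓)  01110(✓)  01111(✓)  10001(✓)  10010(✓)  10011(✓)  10100(✓)  10101(✓)  10111(✓)  11000(✓)  11011(✓)  11100(✓)  11101(✓)  11111(✓)
size-2^1 implicants → -0001(✓)  -0011(✓)  -0100(✓)  -0101(✓)  -0111(✓)  -1000(✓)  -1100(✓)  -1101(✓)  -1111(✓)  0-000(✓)  0-001(✓)  0-100(✓)  0-101(✓)  0-111(✓)  00-00(✓)  00-01(✓)  00-11(✓)  000-1(✓)  0000-(✓)  001-1(✓)  0010-(✓)  01-00(✓)  01-01(✓)  01-10(✓)  010-0(✓)  0100-(✓)  011-0(✓)  011-1(✓)  0110-(✓)  0111-(✓)  1-011(✓)  1-100(✓)  1-101(✓)  1-111(✓)  10-01(✓)  10-11(✓)  100-1(✓)  1001-  101-1(✓)  1010-(✓)  11-00(✓)  11-11(✓)  111-1(✓)  1110-(✓)
size-2^2 implicants → --100(✓)  --101(✓)  --111(✓)  -0-01(✓)  -0-11(✓)  -00-1(✓)  -01-1(✓)  -010-(✓)  -1-00  -11-1(✓)  -110-(✓)  0--00(✓)  0--01(✓)  0-00-(✓)  0-1-1(✓)  0-10-(✓)  00--1(✓)  00-0-(✓)  01--0  01-0-(✓)  011--  1--11  1-1-1(✓)  1-10-(✓)  10--1(✓)
size-2^3 implicants → --1-1  --10-  -0--1  0--0-
Unchecked terms (primes): --1-1, --10-, -0--1, -1-00, 0--0-, 01--0, 011--, 1--11, 1001-
Minterm coverage:
  m0 ⊆ 0--0- [E]
  m1 ⊆ -0--1,0--0-
  m3 ⊆ -0--1 [E]
  m4 ⊆ --10-,0--0-
  m5 ⊆ --1-1,--10-,-0--1,0--0-
  m7 ⊆ --1-1,-0--1
  m8 ⊆ -1-00,0--0-,01--0
  m9 ⊆ 0--0- [E]
  m10 ⊆ 01--0 [E]
  m12 ⊆ --10-,-1-00,0--0-,01--0,011--
  m13 ⊆ --1-1,--10-,0--0-,011--
  m14 ⊆ 01--0,011--
  m15 ⊆ --1-1,011--
  m17 ⊆ -0--1 [E]
  m18 ⊆ 1001- [E]
  m19 ⊆ -0--1,1--11,1001-
  m20 ⊆ --10- [E]
  m21 ⊆ --1-1,--10-,-0--1
  m23 ⊆ --1-1,-0--1,1--11
  m24 ⊆ -1-00 [E]
  m27 ⊆ 1--11 [E]
  m28 ⊆ --10-,-1-00
  m29 ⊆ --1-1,--10-
  m31 ⊆ --1-1,1--11
E = {--10-, -0--1, -1-00, 0--0-, 01--0, 1--11, 1001-}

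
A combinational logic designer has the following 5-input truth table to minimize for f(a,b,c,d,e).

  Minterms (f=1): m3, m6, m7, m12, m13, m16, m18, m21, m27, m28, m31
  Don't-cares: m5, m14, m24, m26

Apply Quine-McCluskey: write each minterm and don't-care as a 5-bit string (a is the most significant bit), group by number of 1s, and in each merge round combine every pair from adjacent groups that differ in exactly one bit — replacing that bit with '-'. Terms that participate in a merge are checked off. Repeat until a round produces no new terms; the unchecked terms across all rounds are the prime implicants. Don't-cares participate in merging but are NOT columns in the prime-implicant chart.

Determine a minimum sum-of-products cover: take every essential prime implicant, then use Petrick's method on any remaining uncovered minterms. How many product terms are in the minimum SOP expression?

Round 0: 00011✓ 00101✓ 00110✓ 00111✓ 01100✓ 01101✓ 01110✓ 10000✓ 10010✓ 10101✓ 11000✓ 11010✓ 11011✓ 11100✓ 11111✓
Round 1: -0101 -1100 0-101 0-110 00-11 001-1 0011- 011-0 0110- 1-000✓ 1-010✓ 100-0✓ 11-00 11-11 110-0✓ 1101-
Round 2: 1-0-0
PIs = {-0101, -1100, 0-101, 0-110, 00-11, 001-1, 0011-, 011-0, 0110-, 1-0-0, 11-00, 11-11, 1101-}
Coverage chart:
  m3: 00-11 ←essential
  m6: 0-110,0011-
  m7: 00-11,001-1,0011-
  m12: -1100,011-0,0110-
  m13: 0-101,0110-
  m16: 1-0-0 ←essential
  m18: 1-0-0 ←essential
  m21: -0101 ←essential
  m27: 11-11,1101-
  m28: -1100,11-00
  m31: 11-11 ←essential
Essential: -0101, 00-11, 1-0-0, 11-11
Petrick residual → -1100, 0-101, 0-110
Min cover (7 terms): b'cd'e + bcd'e' + a'cd'e + a'cde' + a'b'de + ac'e' + abde

7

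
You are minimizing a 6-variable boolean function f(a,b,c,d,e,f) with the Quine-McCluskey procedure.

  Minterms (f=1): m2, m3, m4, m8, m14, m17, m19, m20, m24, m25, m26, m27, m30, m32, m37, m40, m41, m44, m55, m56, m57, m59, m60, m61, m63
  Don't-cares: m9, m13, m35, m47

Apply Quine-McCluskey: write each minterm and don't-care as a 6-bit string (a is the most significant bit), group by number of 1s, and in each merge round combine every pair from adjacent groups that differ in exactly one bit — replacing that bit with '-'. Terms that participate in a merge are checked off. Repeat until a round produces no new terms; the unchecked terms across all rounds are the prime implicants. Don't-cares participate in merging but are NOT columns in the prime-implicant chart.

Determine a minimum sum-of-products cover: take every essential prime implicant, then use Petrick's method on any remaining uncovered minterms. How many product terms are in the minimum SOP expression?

[col 0] 000010*, 000011*, 000100*, 001000*, 001001*, 001101*, 001110*, 010001*, 010011*, 010100*, 011000*, 011001*, 011010*, 011011*, 011110*, 100000*, 100011*, 100101, 101000*, 101001*, 101100*, 101111*, 110111*, 111000*, 111001*, 111011*, 111100*, 111101*, 111111*
[col 1] -00011, -01000*, -01001*, -11000*, -11001*, -11011*, 0-0011, 0-0100, 0-1000*, 0-1001*, 0-1110, 00001-, 001-01, 00100-*, 01-001*, 01-011*, 0100-1*, 011-10, 0110-0*, 0110-1*, 01100-*, 01101-*, 1-1000*, 1-1001*, 1-1100*, 1-1111, 10-000, 101-00*, 10100-*, 11-111, 111-00*, 111-01*, 111-11*, 1110-1*, 11100-*, 1111-1*, 11110-*
[col 2] --1000*, --1001*, -0100-*, -110-1, -1100-*, 0-100-*, 01-0-1, 0110--, 1-1-00, 1-100-*, 111--1, 111-0-
[col 3] --100-
Prime implicants: --100-, -00011, -110-1, 0-0011, 0-0100, 0-1110, 00001-, 001-01, 01-0-1, 011-10, 0110--, 1-1-00, 1-1111, 10-000, 100101, 11-111, 111--1, 111-0-
PI chart (minterm → PIs covering it):
  2 | 00001-  (sole → essential)
  3 | -00011,0-0011,00001-
  4 | 0-0100  (sole → essential)
  8 | --100-  (sole → essential)
  14 | 0-1110  (sole → essential)
  17 | 01-0-1  (sole → essential)
  19 | 0-0011,01-0-1
  20 | 0-0100  (sole → essential)
  24 | --100-,0110--
  25 | --100-,-110-1,01-0-1,0110--
  26 | 011-10,0110--
  27 | -110-1,01-0-1,0110--
  30 | 0-1110,011-10
  32 | 10-000  (sole → essential)
  37 | 100101  (sole → essential)
  40 | --100-,1-1-00,10-000
  41 | --100-  (sole → essential)
  44 | 1-1-00  (sole → essential)
  55 | 11-111  (sole → essential)
  56 | --100-,1-1-00,111-0-
  57 | --100-,-110-1,111--1,111-0-
  59 | -110-1,111--1
  60 | 1-1-00,111-0-
  61 | 111--1,111-0-
  63 | 1-1111,11-111,111--1
Essential prime implicants: --100-, 0-0100, 0-1110, 00001-, 01-0-1, 1-1-00, 10-000, 100101, 11-111
Petrick residual → 011-10, 111--1
Minimum SOP uses 11 PIs: cd'e' + a'c'de'f' + a'cdef' + a'b'c'd'e + a'bd'f + a'bcef' + ace'f' + ab'd'e'f' + ab'c'de'f + abdef + abcf

11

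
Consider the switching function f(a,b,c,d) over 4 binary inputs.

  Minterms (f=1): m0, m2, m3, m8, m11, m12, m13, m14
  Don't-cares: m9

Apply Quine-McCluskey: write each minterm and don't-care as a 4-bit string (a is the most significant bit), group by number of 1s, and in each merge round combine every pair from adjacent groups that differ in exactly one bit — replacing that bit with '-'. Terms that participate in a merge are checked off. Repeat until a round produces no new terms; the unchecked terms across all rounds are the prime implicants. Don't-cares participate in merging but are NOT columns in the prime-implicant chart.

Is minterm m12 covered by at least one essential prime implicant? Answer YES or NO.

YES

[col 0] 0000*, 0010*, 0011*, 1000*, 1001*, 1011*, 1100*, 1101*, 1110*
[col 1] -000, -011, 00-0, 001-, 1-00*, 1-01*, 10-1, 100-*, 11-0, 110-*
[col 2] 1-0-
Prime implicants: -000, -011, 00-0, 001-, 1-0-, 10-1, 11-0
PI chart (minterm → PIs covering it):
  0 | -000,00-0
  2 | 00-0,001-
  3 | -011,001-
  8 | -000,1-0-
  11 | -011,10-1
  12 | 1-0-,11-0
  13 | 1-0-  (sole → essential)
  14 | 11-0  (sole → essential)
Essential prime implicants: 1-0-, 11-0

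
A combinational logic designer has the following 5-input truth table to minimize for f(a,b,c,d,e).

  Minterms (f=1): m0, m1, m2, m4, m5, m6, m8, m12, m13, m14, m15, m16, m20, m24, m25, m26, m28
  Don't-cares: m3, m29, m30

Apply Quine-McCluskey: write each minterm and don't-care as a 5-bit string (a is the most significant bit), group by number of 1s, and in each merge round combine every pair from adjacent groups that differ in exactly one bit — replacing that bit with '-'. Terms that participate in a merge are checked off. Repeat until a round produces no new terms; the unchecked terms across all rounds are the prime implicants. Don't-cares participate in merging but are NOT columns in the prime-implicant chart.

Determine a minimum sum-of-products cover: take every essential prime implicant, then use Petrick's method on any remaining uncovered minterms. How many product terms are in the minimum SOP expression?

[col 0] 00000*, 00001*, 00010*, 00011*, 00100*, 00101*, 00110*, 01000*, 01100*, 01101*, 01110*, 01111*, 10000*, 10100*, 11000*, 11001*, 11010*, 11100*, 11101*, 11110*
[col 1] -0000*, -0100*, -1000*, -1100*, -1101*, -1110*, 0-000*, 0-100*, 0-101*, 0-110*, 00-00*, 00-01*, 00-10*, 000-0*, 000-1*, 0000-*, 0001-*, 001-0*, 0010-*, 01-00*, 011-0*, 011-1*, 0110-*, 0111-*, 1-000*, 1-100*, 10-00*, 11-00*, 11-01*, 11-10*, 110-0*, 1100-*, 111-0*, 1110-*
[col 2] --000*, --100*, -0-00*, -1-00*, -11-0, -110-, 0--00*, 0-1-0, 0-10-, 00--0, 00-0-, 000--, 011--, 1--00*, 11--0, 11-0-
[col 3] ---00
Prime implicants: ---00, -11-0, -110-, 0-1-0, 0-10-, 00--0, 00-0-, 000--, 011--, 11--0, 11-0-
PI chart (minterm → PIs covering it):
  0 | ---00,00--0,00-0-,000--
  1 | 00-0-,000--
  2 | 00--0,000--
  4 | ---00,0-1-0,0-10-,00--0,00-0-
  5 | 0-10-,00-0-
  6 | 0-1-0,00--0
  8 | ---00  (sole → essential)
  12 | ---00,-11-0,-110-,0-1-0,0-10-,011--
  13 | -110-,0-10-,011--
  14 | -11-0,0-1-0,011--
  15 | 011--  (sole → essential)
  16 | ---00  (sole → essential)
  20 | ---00  (sole → essential)
  24 | ---00,11--0,11-0-
  25 | 11-0-  (sole → essential)
  26 | 11--0  (sole → essential)
  28 | ---00,-11-0,-110-,11--0,11-0-
Essential prime implicants: ---00, 011--, 11--0, 11-0-
Petrick residual → 00--0, 00-0-
Minimum SOP uses 6 PIs: d'e' + a'b'e' + a'b'd' + a'bc + abe' + abd'

6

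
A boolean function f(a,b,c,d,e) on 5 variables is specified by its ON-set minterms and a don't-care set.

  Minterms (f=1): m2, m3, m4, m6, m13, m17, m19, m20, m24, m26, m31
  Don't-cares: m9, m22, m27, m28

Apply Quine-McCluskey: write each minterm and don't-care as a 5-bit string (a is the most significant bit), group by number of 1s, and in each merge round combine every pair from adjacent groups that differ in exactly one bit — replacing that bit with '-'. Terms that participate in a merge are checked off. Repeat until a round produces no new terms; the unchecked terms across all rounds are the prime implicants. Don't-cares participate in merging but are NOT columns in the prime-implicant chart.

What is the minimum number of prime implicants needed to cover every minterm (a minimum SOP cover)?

6

[col 0] 00010*, 00011*, 00100*, 00110*, 01001*, 01101*, 10001*, 10011*, 10100*, 10110*, 11000*, 11010*, 11011*, 11100*, 11111*
[col 1] -0011, -0100*, -0110*, 00-10, 0001-, 001-0*, 01-01, 1-011, 1-100, 100-1, 101-0*, 11-00, 11-11, 110-0, 1101-
[col 2] -01-0
Prime implicants: -0011, -01-0, 00-10, 0001-, 01-01, 1-011, 1-100, 100-1, 11-00, 11-11, 110-0, 1101-
PI chart (minterm → PIs covering it):
  2 | 00-10,0001-
  3 | -0011,0001-
  4 | -01-0  (sole → essential)
  6 | -01-0,00-10
  13 | 01-01  (sole → essential)
  17 | 100-1  (sole → essential)
  19 | -0011,1-011,100-1
  20 | -01-0,1-100
  24 | 11-00,110-0
  26 | 110-0,1101-
  31 | 11-11  (sole → essential)
Essential prime implicants: -01-0, 01-01, 100-1, 11-11
Petrick residual → 0001-, 110-0
Minimum SOP uses 6 PIs: b'ce' + a'b'c'd + a'bd'e + ab'c'e + abde + abc'e'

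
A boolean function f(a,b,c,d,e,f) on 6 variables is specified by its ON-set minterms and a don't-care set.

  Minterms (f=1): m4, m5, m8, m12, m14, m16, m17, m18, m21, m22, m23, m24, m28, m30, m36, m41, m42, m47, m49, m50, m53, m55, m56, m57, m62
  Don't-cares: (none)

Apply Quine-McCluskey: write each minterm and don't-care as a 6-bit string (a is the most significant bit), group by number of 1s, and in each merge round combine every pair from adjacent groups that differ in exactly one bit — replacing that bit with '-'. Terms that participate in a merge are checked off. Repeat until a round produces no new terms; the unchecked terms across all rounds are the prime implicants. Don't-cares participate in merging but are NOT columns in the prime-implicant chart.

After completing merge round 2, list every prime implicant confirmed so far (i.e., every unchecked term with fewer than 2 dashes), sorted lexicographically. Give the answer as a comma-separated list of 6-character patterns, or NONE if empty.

size-2^0 implicants → 000100(✓)  000101(✓)  001000(✓)  001100(✓)  001110(✓)  010000(✓)  010001(✓)  010010(✓)  010101(✓)  010110(✓)  010111(✓)  011000(✓)  011100(✓)  011110(✓)  100100(✓)  101001(✓)  101010  101111  110001(✓)  110010(✓)  110101(✓)  110111(✓)  111000(✓)  111001(✓)  111110(✓)
size-2^1 implicants → -00100  -10001(✓)  -10010  -10101(✓)  -10111(✓)  -11000  -11110  0-0101  0-1000(✓)  0-1100(✓)  0-1110(✓)  00-100  00010-  001-00(✓)  0011-0(✓)  01-000  01-110  010-01(✓)  010-10  0100-0  01000-  0101-1(✓)  01011-  011-00(✓)  0111-0(✓)  1-1001  11-001  110-01(✓)  1101-1(✓)  11100-
size-2^2 implicants → -10-01  -101-1  0-1-00  0-11-0
Unchecked terms (primes): -00100, -10-01, -10010, -101-1, -11000, -11110, 0-0101, 0-1-00, 0-11-0, 00-100, 00010-, 01-000, 01-110, 010-10, 0100-0, 01000-, 01011-, 1-1001, 101010, 101111, 11-001, 11100-

-00100, -10010, -11000, -11110, 0-0101, 00-100, 00010-, 01-000, 01-110, 010-10, 0100-0, 01000-, 01011-, 1-1001, 101010, 101111, 11-001, 11100-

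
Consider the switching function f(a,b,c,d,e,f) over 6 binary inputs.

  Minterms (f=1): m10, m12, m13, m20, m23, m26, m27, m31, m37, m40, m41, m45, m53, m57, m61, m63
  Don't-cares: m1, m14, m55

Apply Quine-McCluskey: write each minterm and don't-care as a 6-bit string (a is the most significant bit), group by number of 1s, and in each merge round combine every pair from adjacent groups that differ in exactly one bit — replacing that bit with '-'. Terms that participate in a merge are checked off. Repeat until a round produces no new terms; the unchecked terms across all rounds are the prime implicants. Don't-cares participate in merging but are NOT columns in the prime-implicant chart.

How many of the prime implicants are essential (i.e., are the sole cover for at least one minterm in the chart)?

[col 0] 000001, 001010*, 001100*, 001101*, 001110*, 010100, 010111*, 011010*, 011011*, 011111*, 100101*, 101000*, 101001*, 101101*, 110101*, 110111*, 111001*, 111101*, 111111*
[col 1] -01101, -10111*, -11111*, 0-1010, 001-10, 0011-0, 00110-, 01-111*, 011-11, 01101-, 1-0101*, 1-1001*, 1-1101*, 10-101*, 101-01*, 10100-, 11-101*, 11-111*, 1101-1*, 111-01*, 1111-1*
[col 2] -1-111, 1--101, 1-1-01, 11-1-1
Prime implicants: -01101, -1-111, 0-1010, 000001, 001-10, 0011-0, 00110-, 010100, 011-11, 01101-, 1--101, 1-1-01, 10100-, 11-1-1
PI chart (minterm → PIs covering it):
  10 | 0-1010,001-10
  12 | 0011-0,00110-
  13 | -01101,00110-
  20 | 010100  (sole → essential)
  23 | -1-111  (sole → essential)
  26 | 0-1010,01101-
  27 | 011-11,01101-
  31 | -1-111,011-11
  37 | 1--101  (sole → essential)
  40 | 10100-  (sole → essential)
  41 | 1-1-01,10100-
  45 | -01101,1--101,1-1-01
  53 | 1--101,11-1-1
  57 | 1-1-01  (sole → essential)
  61 | 1--101,1-1-01,11-1-1
  63 | -1-111,11-1-1
Essential prime implicants: -1-111, 010100, 1--101, 1-1-01, 10100-

5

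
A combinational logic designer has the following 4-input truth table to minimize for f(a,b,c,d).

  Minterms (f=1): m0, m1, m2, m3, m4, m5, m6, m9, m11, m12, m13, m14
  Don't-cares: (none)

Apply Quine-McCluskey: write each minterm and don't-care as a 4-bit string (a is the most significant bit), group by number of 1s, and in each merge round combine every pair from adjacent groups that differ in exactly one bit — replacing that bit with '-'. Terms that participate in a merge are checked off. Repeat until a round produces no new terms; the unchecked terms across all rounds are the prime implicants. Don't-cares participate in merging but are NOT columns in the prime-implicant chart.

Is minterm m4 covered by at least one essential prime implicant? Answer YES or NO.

YES

Round 0: 0000✓ 0001✓ 0010✓ 0011✓ 0100✓ 0101✓ 0110✓ 1001✓ 1011✓ 1100✓ 1101✓ 1110✓
Round 1: -001✓ -011✓ -100✓ -101✓ -110✓ 0-00✓ 0-01✓ 0-10✓ 00-0✓ 00-1✓ 000-✓ 001-✓ 01-0✓ 010-✓ 1-01✓ 10-1✓ 11-0✓ 110-✓
Round 2: --01 -0-1 -1-0 -10- 0--0 0-0- 00--
PIs = {--01, -0-1, -1-0, -10-, 0--0, 0-0-, 00--}
Coverage chart:
  m0: 0--0,0-0-,00--
  m1: --01,-0-1,0-0-,00--
  m2: 0--0,00--
  m3: -0-1,00--
  m4: -1-0,-10-,0--0,0-0-
  m5: --01,-10-,0-0-
  m6: -1-0,0--0
  m9: --01,-0-1
  m11: -0-1 ←essential
  m12: -1-0,-10-
  m13: --01,-10-
  m14: -1-0 ←essential
Essential: -0-1, -1-0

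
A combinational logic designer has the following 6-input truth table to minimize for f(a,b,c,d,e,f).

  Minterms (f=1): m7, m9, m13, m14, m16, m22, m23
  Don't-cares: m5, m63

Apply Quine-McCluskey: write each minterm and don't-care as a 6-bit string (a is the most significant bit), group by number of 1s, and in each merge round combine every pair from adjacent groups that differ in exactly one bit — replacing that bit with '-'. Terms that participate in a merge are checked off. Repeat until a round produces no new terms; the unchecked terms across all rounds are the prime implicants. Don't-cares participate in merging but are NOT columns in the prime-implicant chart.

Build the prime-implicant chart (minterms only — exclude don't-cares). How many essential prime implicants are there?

[col 0] 000101*, 000111*, 001001*, 001101*, 001110, 010000, 010110*, 010111*, 111111
[col 1] 0-0111, 00-101, 0001-1, 001-01, 01011-
Prime implicants: 0-0111, 00-101, 0001-1, 001-01, 001110, 010000, 01011-, 111111
PI chart (minterm → PIs covering it):
  7 | 0-0111,0001-1
  9 | 001-01  (sole → essential)
  13 | 00-101,001-01
  14 | 001110  (sole → essential)
  16 | 010000  (sole → essential)
  22 | 01011-  (sole → essential)
  23 | 0-0111,01011-
Essential prime implicants: 001-01, 001110, 010000, 01011-

4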